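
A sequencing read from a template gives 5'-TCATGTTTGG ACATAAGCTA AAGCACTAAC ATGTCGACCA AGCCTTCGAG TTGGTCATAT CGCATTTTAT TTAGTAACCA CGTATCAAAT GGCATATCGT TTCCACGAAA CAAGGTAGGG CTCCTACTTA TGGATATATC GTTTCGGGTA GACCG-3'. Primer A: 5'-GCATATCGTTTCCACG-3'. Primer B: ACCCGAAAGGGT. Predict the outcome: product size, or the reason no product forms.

No product — primer B has no binding site in the template.

Primer B (ACCCGAAAGGGT) does not match the top strand, and its reverse complement ACCCTTTCGGGT does not match either.
With no annealing site for primer B, no amplification occurs.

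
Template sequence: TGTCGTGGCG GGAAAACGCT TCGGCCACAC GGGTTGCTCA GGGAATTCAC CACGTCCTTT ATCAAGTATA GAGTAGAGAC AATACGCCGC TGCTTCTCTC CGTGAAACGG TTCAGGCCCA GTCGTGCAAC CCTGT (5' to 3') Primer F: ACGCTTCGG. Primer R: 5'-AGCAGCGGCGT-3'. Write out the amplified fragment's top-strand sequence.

The forward primer matches the template at positions 16–24.
Taking the reverse complement of AGCAGCGGCGT gives ACGCCGCTGCT, found at positions 84–94 on the template; the primer anneals here to the top strand with its 3' end pointing upstream.
The product is the template from position 16 through 94 (79 bp).

5'-ACGCTTCGGCCACACGGGTTGCTCAGGGAATTCACCACGTCCTTTATCAAGTATAGAGTAGAGACAATACGCCGCTGCT-3'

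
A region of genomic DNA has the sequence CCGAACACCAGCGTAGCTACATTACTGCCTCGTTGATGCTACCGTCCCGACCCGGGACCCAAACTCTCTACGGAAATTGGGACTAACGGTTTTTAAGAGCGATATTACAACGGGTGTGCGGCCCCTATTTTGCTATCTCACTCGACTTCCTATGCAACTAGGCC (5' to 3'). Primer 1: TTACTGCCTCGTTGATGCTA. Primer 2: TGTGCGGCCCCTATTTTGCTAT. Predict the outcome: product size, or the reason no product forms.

No product — both primers anneal to the same strand and extend in the same direction.

Primer 1 (TTACTGCCTCGTTGATGCTA) matches the top strand at positions 22–41 (3' end points downstream).
Primer 2 (TGTGCGGCCCCTATTTTGCTAT) also matches the top strand directly, at positions 115–136 — its reverse complement ATAGCAAAATAGGGGCCGCACA is not present.
Both primers anneal to the bottom strand with 3' ends pointing the same way, so neither can prime synthesis back toward the other.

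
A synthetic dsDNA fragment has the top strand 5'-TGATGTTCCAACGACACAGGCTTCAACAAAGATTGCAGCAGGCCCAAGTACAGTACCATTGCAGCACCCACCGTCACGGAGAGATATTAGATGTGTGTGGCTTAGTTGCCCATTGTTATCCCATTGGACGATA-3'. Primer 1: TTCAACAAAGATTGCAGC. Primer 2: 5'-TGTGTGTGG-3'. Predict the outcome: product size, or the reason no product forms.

No product — both primers anneal to the same strand and extend in the same direction.

Primer 1 (TTCAACAAAGATTGCAGC) matches the top strand at positions 22–39 (3' end points downstream).
Primer 2 (TGTGTGTGG) also matches the top strand directly, at positions 92–100 — its reverse complement CCACACACA is not present.
Both primers anneal to the bottom strand with 3' ends pointing the same way, so neither can prime synthesis back toward the other.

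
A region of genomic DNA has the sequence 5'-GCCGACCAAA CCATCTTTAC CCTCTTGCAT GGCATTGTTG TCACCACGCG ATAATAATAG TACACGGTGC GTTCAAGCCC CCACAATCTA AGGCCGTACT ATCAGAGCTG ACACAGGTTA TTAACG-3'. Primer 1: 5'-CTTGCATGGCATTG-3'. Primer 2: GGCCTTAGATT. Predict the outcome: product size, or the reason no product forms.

Yes — a 72 bp product.

Primer 1 (CTTGCATGGCATTG) matches the top strand at positions 24–37; it acts as a forward primer.
Primer 2's reverse complement is AATCTAAGGCC, matching the top strand at positions 85–95; it acts as a reverse primer.
The 3' ends face each other across positions 24–95, giving a 72 bp product.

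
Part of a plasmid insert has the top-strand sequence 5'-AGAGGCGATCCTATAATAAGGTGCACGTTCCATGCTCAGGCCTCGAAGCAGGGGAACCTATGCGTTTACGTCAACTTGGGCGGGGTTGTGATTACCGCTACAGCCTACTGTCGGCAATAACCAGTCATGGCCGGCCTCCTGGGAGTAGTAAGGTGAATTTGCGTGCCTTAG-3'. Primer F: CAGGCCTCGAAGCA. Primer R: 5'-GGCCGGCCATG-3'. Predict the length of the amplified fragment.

100 bp

Scanning the template, CAGGCCTCGAAGCA occurs at positions 37–50; this primer anneals to the bottom strand there with its 3' end pointing downstream.
Reverse complement of the reverse primer: CATGGCCGGCC. This occurs on the top strand at positions 126–136.
Amplicon spans positions 37–136: 100 bp.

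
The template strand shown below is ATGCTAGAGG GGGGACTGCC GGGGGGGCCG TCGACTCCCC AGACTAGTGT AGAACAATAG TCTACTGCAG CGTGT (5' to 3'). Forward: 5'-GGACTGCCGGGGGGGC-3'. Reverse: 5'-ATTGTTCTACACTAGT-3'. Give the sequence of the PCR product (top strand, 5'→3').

The forward primer matches the template at positions 13–28.
Taking the reverse complement of ATTGTTCTACACTAGT gives ACTAGTGTAGAACAAT, found at positions 43–58 on the template; the primer anneals here to the top strand with its 3' end pointing upstream.
The product is the template from position 13 through 58 (46 bp).

5'-GGACTGCCGGGGGGGCCGTCGACTCCCCAGACTAGTGTAGAACAAT-3'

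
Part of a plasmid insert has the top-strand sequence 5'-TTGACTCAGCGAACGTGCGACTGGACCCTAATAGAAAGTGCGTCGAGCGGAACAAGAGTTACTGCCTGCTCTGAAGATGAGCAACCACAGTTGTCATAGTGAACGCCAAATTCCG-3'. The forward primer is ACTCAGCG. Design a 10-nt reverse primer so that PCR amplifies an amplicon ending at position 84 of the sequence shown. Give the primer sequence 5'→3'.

5'-TTGCTCATCT-3'

The forward primer binds at positions 4–11; the product's 3' end on the top strand is position 84.
The reverse primer anneals to the top strand over positions 75–84, i.e. to AGATGAGCAA.
Its sequence written 5'→3' is the reverse complement: TTGCTCATCT.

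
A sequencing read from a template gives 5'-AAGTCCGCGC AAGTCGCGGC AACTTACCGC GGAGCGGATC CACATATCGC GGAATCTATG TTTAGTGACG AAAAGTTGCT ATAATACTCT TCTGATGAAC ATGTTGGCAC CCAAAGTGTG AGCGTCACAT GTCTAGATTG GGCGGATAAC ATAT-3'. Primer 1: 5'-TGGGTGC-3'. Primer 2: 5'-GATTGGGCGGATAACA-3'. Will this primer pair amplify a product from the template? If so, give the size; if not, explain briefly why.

Primer 1 (TGGGTGC) has reverse complement GCACCCA, which matches the top strand at positions 107–113; primer 1 anneals to the top strand there with its 3' end pointing upstream toward position 107.
Primer 2 (GATTGGGCGGATAACA) matches the top strand directly at positions 136–151; it anneals to the bottom strand with its 3' end pointing downstream toward position 151.
The 3' ends diverge (primer 1 extends toward position 1, primer 2 toward position 154), so the primers never converge on a shared product.

No product — the primers' 3' ends point away from each other.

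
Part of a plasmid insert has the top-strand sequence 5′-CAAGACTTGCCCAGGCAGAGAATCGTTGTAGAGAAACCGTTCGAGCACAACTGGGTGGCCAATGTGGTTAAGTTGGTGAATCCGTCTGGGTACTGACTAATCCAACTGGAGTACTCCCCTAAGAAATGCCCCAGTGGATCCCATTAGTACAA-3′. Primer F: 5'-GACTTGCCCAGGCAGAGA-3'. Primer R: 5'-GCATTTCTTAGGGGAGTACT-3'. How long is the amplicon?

126 bp

Scanning the template, GACTTGCCCAGGCAGAGA occurs at positions 4–21; this primer anneals to the bottom strand there with its 3' end pointing downstream.
The reverse primer's reverse complement is AGTACTCCCCTAAGAAATGC, which matches the template at positions 110–129.
Amplicon spans positions 4–129: 126 bp.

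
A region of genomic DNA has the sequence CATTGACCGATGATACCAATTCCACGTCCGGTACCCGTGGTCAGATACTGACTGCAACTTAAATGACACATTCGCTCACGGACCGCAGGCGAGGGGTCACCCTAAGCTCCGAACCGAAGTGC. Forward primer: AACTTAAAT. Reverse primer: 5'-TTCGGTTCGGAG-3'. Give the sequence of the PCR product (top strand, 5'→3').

5'-AACTTAAATGACACATTCGCTCACGGACCGCAGGCGAGGGGTCACCCTAAGCTCCGAACCGAA-3'

Forward primer AACTTAAAT is found on the top strand at positions 56–64.
Reverse complement of the reverse primer: CTCCGAACCGAA. This occurs on the top strand at positions 107–118.
The product is the template from position 56 through 118 (63 bp).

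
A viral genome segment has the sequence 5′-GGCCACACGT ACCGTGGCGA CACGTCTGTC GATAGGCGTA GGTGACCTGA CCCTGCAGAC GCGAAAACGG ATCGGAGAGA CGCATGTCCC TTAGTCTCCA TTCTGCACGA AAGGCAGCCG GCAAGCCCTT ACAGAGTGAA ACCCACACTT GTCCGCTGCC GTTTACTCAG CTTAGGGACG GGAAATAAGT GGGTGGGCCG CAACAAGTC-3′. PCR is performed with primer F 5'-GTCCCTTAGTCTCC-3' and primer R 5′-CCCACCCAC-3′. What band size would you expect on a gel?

Forward primer GTCCCTTAGTCTCC is found on the top strand at positions 86–99.
Taking the reverse complement of CCCACCCAC gives GTGGGTGGG, found at positions 189–197 on the template; the primer anneals here to the top strand with its 3' end pointing upstream.
Amplicon spans positions 86–197: 112 bp.

112 bp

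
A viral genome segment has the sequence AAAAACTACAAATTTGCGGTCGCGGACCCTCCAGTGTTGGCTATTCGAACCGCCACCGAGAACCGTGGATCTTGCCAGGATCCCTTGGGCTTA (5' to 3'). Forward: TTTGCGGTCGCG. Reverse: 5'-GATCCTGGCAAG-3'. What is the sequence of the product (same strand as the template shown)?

The forward primer matches the template at positions 13–24.
Taking the reverse complement of GATCCTGGCAAG gives CTTGCCAGGATC, found at positions 71–82 on the template; the primer anneals here to the top strand with its 3' end pointing upstream.
The product is the template from position 13 through 82 (70 bp).

5'-TTTGCGGTCGCGGACCCTCCAGTGTTGGCTATTCGAACCGCCACCGAGAACCGTGGATCTTGCCAGGATC-3'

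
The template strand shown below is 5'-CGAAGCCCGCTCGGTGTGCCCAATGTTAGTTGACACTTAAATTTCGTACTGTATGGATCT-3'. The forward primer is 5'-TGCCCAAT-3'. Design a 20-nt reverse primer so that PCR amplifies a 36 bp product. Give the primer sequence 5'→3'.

5'-ACAGTACGAAATTTAAGTGT-3'

The forward primer binds at positions 17–24, so a 36 bp product ends at position 17 + 36 − 1 = 52.
The reverse primer anneals to the top strand over positions 33–52, i.e. to ACACTTAAATTTCGTACTGT.
Its sequence written 5'→3' is the reverse complement: ACAGTACGAAATTTAAGTGT.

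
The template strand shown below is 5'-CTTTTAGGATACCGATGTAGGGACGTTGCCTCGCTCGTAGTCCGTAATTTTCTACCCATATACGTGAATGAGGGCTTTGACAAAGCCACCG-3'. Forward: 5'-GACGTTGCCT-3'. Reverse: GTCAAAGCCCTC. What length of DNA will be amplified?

60 bp

Forward primer GACGTTGCCT is found on the top strand at positions 22–31.
The reverse primer's reverse complement is GAGGGCTTTGAC, which matches the template at positions 70–81.
The product runs from position 22 to position 81, so its length is 81 − 22 + 1 = 60 bp.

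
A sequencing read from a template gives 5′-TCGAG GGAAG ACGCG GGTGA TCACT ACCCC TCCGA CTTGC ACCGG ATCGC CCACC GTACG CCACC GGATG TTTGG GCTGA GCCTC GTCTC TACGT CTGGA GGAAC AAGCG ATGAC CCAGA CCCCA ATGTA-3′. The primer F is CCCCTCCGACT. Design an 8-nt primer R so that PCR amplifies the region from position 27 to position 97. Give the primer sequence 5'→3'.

The product's 3' end on the top strand is position 97.
The reverse primer anneals to the top strand over positions 90–97, i.e. to CTACGTCT.
Its sequence written 5'→3' is the reverse complement: AGACGTAG.

5'-AGACGTAG-3'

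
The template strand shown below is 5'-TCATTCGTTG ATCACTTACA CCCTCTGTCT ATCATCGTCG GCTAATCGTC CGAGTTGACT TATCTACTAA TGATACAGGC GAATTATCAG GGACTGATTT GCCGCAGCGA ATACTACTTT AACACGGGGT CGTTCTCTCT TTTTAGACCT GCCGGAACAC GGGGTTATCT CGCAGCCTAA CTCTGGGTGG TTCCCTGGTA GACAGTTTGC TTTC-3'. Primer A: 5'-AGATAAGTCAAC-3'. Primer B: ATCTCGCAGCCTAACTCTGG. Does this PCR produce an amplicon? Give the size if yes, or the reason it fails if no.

Primer A (AGATAAGTCAAC) has reverse complement GTTGACTTATCT, which matches the top strand at positions 54–65; primer A anneals to the top strand there with its 3' end pointing upstream toward position 54.
Primer B (ATCTCGCAGCCTAACTCTGG) matches the top strand directly at positions 167–186; it anneals to the bottom strand with its 3' end pointing downstream toward position 186.
The 3' ends diverge (primer A extends toward position 1, primer B toward position 214), so the primers never converge on a shared product.

No product — the primers' 3' ends point away from each other.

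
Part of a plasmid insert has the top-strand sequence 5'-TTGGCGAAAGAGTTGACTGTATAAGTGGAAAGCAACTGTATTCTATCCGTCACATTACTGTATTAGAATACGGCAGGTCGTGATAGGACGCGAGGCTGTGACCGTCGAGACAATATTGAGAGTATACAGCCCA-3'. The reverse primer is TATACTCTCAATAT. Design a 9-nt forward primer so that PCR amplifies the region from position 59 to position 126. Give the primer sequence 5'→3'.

The reverse primer's reverse complement ATATTGAGAGTATA matches the template at positions 113–126; the product starts at position 59.
The forward primer is identical to the top strand over positions 59–67: TGTATTAGA.

5'-TGTATTAGA-3'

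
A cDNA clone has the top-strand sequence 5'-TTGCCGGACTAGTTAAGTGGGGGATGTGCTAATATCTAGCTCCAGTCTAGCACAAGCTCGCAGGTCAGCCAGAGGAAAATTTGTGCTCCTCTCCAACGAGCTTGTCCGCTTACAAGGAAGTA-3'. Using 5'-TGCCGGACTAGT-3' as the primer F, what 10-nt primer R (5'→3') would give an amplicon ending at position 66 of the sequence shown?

The forward primer binds at positions 2–13; the product's 3' end on the top strand is position 66.
The reverse primer anneals to the top strand over positions 57–66, i.e. to CTCGCAGGTC.
Its sequence written 5'→3' is the reverse complement: GACCTGCGAG.

5'-GACCTGCGAG-3'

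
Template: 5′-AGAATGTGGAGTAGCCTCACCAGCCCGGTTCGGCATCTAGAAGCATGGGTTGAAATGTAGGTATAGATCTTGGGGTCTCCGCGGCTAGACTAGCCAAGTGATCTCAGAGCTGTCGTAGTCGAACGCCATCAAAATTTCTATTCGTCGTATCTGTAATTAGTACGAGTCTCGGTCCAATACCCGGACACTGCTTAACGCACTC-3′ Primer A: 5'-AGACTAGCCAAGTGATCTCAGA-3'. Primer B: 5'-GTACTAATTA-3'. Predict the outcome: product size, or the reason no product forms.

Primer A (AGACTAGCCAAGTGATCTCAGA) matches the top strand at positions 87–108; it acts as a forward primer.
Primer B's reverse complement is TAATTAGTAC, matching the top strand at positions 154–163; it acts as a reverse primer.
The 3' ends face each other across positions 87–163, giving a 77 bp product.

Yes — a 77 bp product.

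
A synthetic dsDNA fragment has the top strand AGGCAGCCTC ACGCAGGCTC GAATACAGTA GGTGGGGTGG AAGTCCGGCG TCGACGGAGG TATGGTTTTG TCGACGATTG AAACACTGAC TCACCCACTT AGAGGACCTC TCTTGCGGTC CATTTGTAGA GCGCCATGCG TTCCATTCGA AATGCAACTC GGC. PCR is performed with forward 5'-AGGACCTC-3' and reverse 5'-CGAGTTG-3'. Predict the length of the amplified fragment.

Scanning the template, AGGACCTC occurs at positions 103–110; this primer anneals to the bottom strand there with its 3' end pointing downstream.
Taking the reverse complement of CGAGTTG gives CAACTCG, found at positions 155–161 on the template; the primer anneals here to the top strand with its 3' end pointing upstream.
The product runs from position 103 to position 161, so its length is 161 − 103 + 1 = 59 bp.

59 bp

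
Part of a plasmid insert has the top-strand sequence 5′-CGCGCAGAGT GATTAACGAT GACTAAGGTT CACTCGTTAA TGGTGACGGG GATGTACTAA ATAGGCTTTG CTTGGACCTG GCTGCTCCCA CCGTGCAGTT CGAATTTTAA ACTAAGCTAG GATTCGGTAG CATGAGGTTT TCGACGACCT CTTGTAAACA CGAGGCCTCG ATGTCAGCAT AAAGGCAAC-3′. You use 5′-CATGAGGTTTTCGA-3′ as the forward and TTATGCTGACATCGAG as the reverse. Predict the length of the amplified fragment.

52 bp

Forward primer CATGAGGTTTTCGA is found on the top strand at positions 131–144.
Taking the reverse complement of TTATGCTGACATCGAG gives CTCGATGTCAGCATAA, found at positions 167–182 on the template; the primer anneals here to the top strand with its 3' end pointing upstream.
Product length = (reverse-primer end) − (forward-primer start) + 1 = 182 − 131 + 1 = 52 bp.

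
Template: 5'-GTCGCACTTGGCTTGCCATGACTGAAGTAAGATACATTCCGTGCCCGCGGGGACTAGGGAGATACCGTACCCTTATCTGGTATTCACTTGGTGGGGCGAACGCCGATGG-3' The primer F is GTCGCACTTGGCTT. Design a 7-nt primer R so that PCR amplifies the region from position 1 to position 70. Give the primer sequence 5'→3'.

The product's 3' end on the top strand is position 70.
The reverse primer anneals to the top strand over positions 64–70, i.e. to ACCGTAC.
Its sequence written 5'→3' is the reverse complement: GTACGGT.

5'-GTACGGT-3'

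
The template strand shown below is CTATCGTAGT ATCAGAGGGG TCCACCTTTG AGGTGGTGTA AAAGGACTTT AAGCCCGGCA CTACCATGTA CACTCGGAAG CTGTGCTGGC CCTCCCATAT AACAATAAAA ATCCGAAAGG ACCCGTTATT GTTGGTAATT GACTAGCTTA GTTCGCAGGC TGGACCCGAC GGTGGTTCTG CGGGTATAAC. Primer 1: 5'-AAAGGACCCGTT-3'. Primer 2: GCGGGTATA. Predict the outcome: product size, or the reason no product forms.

No product — both primers anneal to the same strand and extend in the same direction.

Primer 1 (AAAGGACCCGTT) matches the top strand at positions 116–127 (3' end points downstream).
Primer 2 (GCGGGTATA) also matches the top strand directly, at positions 180–188 — its reverse complement TATACCCGC is not present.
Both primers anneal to the bottom strand with 3' ends pointing the same way, so neither can prime synthesis back toward the other.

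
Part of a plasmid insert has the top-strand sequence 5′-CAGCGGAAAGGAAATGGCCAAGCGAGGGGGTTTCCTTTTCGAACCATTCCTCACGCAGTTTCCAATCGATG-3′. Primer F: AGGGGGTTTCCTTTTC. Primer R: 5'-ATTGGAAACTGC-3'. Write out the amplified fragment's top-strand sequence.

5'-AGGGGGTTTCCTTTTCGAACCATTCCTCACGCAGTTTCCAAT-3'

The forward primer matches the template at positions 25–40.
The reverse primer's reverse complement is GCAGTTTCCAAT, which matches the template at positions 55–66.
The product is the template from position 25 through 66 (42 bp).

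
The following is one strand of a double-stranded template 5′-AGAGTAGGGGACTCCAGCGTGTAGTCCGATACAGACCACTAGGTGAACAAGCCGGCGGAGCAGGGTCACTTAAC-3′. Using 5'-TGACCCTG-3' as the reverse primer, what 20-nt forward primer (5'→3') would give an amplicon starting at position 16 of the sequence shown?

The reverse primer's reverse complement CAGGGTCA matches the template at positions 61–68; the product starts at position 16.
The forward primer is identical to the top strand over positions 16–35: AGCGTGTAGTCCGATACAGA.

5'-AGCGTGTAGTCCGATACAGA-3'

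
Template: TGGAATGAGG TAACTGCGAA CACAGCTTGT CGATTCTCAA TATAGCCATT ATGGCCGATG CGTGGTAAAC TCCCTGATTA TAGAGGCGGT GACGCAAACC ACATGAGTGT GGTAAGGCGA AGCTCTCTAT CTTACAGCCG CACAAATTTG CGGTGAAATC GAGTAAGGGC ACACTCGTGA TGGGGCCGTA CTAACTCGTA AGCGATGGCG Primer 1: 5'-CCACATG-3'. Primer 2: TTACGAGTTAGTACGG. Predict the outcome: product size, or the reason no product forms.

Primer 1 (CCACATG) matches the top strand at positions 99–105; it acts as a forward primer.
Primer 2's reverse complement is CCGTACTAACTCGTAA, matching the top strand at positions 186–201; it acts as a reverse primer.
The 3' ends face each other across positions 99–201, giving a 103 bp product.

Yes — a 103 bp product.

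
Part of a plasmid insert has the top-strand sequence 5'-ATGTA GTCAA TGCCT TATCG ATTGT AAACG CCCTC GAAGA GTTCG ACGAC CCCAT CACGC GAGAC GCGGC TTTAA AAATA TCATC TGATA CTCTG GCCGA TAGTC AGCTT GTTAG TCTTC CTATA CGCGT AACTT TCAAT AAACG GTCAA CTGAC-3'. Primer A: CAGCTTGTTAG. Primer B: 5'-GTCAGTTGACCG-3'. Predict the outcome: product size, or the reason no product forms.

Primer A (CAGCTTGTTAG) matches the top strand at positions 105–115; it acts as a forward primer.
Primer B's reverse complement is CGGTCAACTGAC, matching the top strand at positions 144–155; it acts as a reverse primer.
The 3' ends face each other across positions 105–155, giving a 51 bp product.

Yes — a 51 bp product.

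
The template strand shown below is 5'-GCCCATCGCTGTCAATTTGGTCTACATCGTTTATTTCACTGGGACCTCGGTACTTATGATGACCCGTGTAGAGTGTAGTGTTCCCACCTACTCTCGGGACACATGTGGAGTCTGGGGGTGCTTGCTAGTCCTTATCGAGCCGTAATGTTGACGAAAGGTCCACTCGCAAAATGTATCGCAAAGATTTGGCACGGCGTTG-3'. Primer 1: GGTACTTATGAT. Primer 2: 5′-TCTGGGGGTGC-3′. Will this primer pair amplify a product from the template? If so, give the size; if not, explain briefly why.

No product — both primers anneal to the same strand and extend in the same direction.

Primer 1 (GGTACTTATGAT) matches the top strand at positions 49–60 (3' end points downstream).
Primer 2 (TCTGGGGGTGC) also matches the top strand directly, at positions 111–121 — its reverse complement GCACCCCCAGA is not present.
Both primers anneal to the bottom strand with 3' ends pointing the same way, so neither can prime synthesis back toward the other.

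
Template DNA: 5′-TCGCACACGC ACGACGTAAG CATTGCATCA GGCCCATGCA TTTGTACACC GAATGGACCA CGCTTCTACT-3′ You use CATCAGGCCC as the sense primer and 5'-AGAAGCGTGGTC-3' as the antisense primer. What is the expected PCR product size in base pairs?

42 bp

Scanning the template, CATCAGGCCC occurs at positions 26–35; this primer anneals to the bottom strand there with its 3' end pointing downstream.
The reverse primer's reverse complement is GACCACGCTTCT, which matches the template at positions 56–67.
The product runs from position 26 to position 67, so its length is 67 − 26 + 1 = 42 bp.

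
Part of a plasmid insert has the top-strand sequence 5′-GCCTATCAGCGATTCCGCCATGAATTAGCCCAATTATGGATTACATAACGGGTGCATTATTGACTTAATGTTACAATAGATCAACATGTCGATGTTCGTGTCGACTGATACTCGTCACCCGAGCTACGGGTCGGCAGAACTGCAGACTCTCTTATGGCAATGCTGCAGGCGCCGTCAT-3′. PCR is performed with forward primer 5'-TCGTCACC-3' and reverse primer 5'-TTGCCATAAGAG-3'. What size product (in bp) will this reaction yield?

The forward primer matches the template at positions 112–119.
Taking the reverse complement of TTGCCATAAGAG gives CTCTTATGGCAA, found at positions 149–160 on the template; the primer anneals here to the top strand with its 3' end pointing upstream.
Amplicon spans positions 112–160: 49 bp.

49 bp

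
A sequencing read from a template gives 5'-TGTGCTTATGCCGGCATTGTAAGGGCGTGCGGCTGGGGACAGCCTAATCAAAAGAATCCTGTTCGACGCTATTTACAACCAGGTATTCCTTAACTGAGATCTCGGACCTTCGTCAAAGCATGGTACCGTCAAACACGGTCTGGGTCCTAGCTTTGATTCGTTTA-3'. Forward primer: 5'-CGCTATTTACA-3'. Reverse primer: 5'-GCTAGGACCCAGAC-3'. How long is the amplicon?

85 bp

Forward primer CGCTATTTACA is found on the top strand at positions 67–77.
The reverse primer's reverse complement is GTCTGGGTCCTAGC, which matches the template at positions 138–151.
The product runs from position 67 to position 151, so its length is 151 − 67 + 1 = 85 bp.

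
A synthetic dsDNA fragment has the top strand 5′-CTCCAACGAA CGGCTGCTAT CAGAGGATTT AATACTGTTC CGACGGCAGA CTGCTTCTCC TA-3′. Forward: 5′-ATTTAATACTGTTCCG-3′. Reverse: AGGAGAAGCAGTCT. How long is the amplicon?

Scanning the template, ATTTAATACTGTTCCG occurs at positions 27–42; this primer anneals to the bottom strand there with its 3' end pointing downstream.
Reverse complement of the reverse primer: AGACTGCTTCTCCT. This occurs on the top strand at positions 48–61.
Product length = (reverse-primer end) − (forward-primer start) + 1 = 61 − 27 + 1 = 35 bp.

35 bp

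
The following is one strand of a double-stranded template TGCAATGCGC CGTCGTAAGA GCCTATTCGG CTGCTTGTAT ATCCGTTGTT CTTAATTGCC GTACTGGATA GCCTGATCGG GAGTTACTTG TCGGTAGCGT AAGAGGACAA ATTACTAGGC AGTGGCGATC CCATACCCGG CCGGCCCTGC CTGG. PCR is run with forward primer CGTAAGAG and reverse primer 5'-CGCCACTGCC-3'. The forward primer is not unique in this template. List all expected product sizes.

114 bp, 30 bp

The forward primer CGTAAGAG matches the top strand at positions 14–21, 98–105.
The reverse primer's reverse complement is GGCAGTGGCG, matching at positions 118–127.
Each forward site pairs with the reverse site to give a product ending at position 127: sizes 114, 30 bp.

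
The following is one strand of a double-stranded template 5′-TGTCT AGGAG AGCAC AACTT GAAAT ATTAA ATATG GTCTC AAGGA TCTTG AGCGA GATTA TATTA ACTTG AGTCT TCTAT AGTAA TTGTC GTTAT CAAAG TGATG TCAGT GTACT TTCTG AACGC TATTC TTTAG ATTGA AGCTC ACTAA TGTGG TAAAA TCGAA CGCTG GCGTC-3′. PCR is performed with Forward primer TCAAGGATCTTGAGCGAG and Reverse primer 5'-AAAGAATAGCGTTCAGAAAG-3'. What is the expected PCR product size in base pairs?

95 bp

Scanning the template, TCAAGGATCTTGAGCGAG occurs at positions 39–56; this primer anneals to the bottom strand there with its 3' end pointing downstream.
Taking the reverse complement of AAAGAATAGCGTTCAGAAAG gives CTTTCTGAACGCTATTCTTT, found at positions 114–133 on the template; the primer anneals here to the top strand with its 3' end pointing upstream.
Product length = (reverse-primer end) − (forward-primer start) + 1 = 133 − 39 + 1 = 95 bp.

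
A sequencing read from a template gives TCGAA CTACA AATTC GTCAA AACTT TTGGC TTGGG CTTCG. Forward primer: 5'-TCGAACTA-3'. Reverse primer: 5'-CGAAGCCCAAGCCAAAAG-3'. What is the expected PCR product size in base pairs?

40 bp

Forward primer TCGAACTA is found on the top strand at positions 1–8.
The reverse primer's reverse complement is CTTTTGGCTTGGGCTTCG, which matches the template at positions 23–40.
Amplicon spans positions 1–40: 40 bp.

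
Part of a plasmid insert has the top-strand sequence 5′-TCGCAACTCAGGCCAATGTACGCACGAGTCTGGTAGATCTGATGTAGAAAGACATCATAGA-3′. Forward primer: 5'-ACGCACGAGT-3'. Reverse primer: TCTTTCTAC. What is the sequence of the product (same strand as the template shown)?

5'-ACGCACGAGTCTGGTAGATCTGATGTAGAAAGA-3'

Scanning the template, ACGCACGAGT occurs at positions 20–29; this primer anneals to the bottom strand there with its 3' end pointing downstream.
Taking the reverse complement of TCTTTCTAC gives GTAGAAAGA, found at positions 44–52 on the template; the primer anneals here to the top strand with its 3' end pointing upstream.
The product is the template from position 20 through 52 (33 bp).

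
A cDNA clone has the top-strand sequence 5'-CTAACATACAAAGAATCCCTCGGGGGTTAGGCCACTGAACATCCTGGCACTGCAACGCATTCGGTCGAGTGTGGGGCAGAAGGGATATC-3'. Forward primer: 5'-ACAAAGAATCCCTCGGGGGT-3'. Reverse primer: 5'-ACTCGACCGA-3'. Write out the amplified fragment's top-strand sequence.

Forward primer ACAAAGAATCCCTCGGGGGT is found on the top strand at positions 8–27.
Reverse complement of the reverse primer: TCGGTCGAGT. This occurs on the top strand at positions 61–70.
The product is the template from position 8 through 70 (63 bp).

5'-ACAAAGAATCCCTCGGGGGTTAGGCCACTGAACATCCTGGCACTGCAACGCATTCGGTCGAGT-3'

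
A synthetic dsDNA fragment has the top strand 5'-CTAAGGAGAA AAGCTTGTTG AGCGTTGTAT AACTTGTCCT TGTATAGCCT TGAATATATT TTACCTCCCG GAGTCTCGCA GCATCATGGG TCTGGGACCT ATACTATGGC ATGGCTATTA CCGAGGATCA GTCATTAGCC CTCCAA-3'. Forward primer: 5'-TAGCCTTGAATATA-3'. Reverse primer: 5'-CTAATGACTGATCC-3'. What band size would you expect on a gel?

94 bp

Forward primer TAGCCTTGAATATA is found on the top strand at positions 45–58.
The reverse primer's reverse complement is GGATCAGTCATTAG, which matches the template at positions 125–138.
Product length = (reverse-primer end) − (forward-primer start) + 1 = 138 − 45 + 1 = 94 bp.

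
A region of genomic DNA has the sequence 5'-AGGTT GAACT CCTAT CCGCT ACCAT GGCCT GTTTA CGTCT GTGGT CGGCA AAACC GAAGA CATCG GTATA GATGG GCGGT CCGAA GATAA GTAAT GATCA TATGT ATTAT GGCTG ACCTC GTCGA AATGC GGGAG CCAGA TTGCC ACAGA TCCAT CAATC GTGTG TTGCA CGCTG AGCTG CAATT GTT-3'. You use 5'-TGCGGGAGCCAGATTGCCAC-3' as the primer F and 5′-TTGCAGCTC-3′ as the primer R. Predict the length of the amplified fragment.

Scanning the template, TGCGGGAGCCAGATTGCCAC occurs at positions 128–147; this primer anneals to the bottom strand there with its 3' end pointing downstream.
Taking the reverse complement of TTGCAGCTC gives GAGCTGCAA, found at positions 175–183 on the template; the primer anneals here to the top strand with its 3' end pointing upstream.
Amplicon spans positions 128–183: 56 bp.

56 bp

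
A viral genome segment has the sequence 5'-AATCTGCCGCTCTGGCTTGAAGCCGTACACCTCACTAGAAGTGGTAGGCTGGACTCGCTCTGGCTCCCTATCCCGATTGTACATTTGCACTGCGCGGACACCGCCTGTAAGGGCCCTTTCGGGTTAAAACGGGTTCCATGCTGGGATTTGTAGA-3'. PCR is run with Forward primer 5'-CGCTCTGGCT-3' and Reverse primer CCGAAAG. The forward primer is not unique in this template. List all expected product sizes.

The forward primer CGCTCTGGCT matches the top strand at positions 8–17, 56–65.
The reverse primer's reverse complement is CTTTCGG, matching at positions 116–122.
Each forward site pairs with the reverse site to give a product ending at position 122: sizes 115, 67 bp.

115 bp, 67 bp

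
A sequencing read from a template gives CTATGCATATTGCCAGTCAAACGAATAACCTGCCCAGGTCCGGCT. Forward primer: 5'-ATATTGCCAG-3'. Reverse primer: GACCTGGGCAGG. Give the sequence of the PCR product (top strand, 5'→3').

5'-ATATTGCCAGTCAAACGAATAACCTGCCCAGGTC-3'

Forward primer ATATTGCCAG is found on the top strand at positions 7–16.
Reverse complement of the reverse primer: CCTGCCCAGGTC. This occurs on the top strand at positions 29–40.
The product is the template from position 7 through 40 (34 bp).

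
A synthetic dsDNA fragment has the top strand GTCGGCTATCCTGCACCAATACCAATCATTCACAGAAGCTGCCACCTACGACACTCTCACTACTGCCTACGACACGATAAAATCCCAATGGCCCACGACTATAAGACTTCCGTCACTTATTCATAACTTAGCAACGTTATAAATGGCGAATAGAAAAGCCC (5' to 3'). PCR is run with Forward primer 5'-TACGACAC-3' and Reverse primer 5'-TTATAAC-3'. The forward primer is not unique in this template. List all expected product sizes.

The forward primer TACGACAC matches the top strand at positions 47–54, 68–75.
The reverse primer's reverse complement is GTTATAA, matching at positions 136–142.
Each forward site pairs with the reverse site to give a product ending at position 142: sizes 96, 75 bp.

96 bp, 75 bp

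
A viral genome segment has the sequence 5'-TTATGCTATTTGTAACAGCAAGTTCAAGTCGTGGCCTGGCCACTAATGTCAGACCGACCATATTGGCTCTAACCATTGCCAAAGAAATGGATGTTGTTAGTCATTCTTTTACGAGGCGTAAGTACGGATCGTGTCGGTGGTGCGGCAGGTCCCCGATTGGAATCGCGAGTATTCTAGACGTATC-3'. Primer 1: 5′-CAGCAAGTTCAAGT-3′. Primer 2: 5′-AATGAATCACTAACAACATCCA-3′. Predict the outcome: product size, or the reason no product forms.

No product — primer 2 has no binding site in the template.

Primer 2 (AATGAATCACTAACAACATCCA) does not match the top strand, and its reverse complement TGGATGTTGTTAGTGATTCATT does not match either.
With no annealing site for primer 2, no amplification occurs.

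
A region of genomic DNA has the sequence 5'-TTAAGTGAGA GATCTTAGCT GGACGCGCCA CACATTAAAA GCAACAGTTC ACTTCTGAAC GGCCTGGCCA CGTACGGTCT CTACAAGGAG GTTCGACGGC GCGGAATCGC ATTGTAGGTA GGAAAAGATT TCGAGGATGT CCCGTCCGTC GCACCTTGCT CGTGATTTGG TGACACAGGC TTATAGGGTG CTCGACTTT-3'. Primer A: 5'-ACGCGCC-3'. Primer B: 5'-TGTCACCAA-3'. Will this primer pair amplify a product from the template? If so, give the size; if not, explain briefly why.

Yes — a 153 bp product.

Primer A (ACGCGCC) matches the top strand at positions 23–29; it acts as a forward primer.
Primer B's reverse complement is TTGGTGACA, matching the top strand at positions 167–175; it acts as a reverse primer.
The 3' ends face each other across positions 23–175, giving a 153 bp product.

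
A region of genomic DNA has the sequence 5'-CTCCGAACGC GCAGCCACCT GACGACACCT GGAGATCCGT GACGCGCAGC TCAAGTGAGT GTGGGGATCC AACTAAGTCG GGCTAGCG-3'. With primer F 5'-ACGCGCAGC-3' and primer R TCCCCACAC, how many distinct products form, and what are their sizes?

The forward primer ACGCGCAGC matches the top strand at positions 7–15, 42–50.
The reverse primer's reverse complement is GTGTGGGGA, matching at positions 59–67.
Each forward site pairs with the reverse site to give a product ending at position 67: sizes 61, 26 bp.

Two products: 61 bp, 26 bp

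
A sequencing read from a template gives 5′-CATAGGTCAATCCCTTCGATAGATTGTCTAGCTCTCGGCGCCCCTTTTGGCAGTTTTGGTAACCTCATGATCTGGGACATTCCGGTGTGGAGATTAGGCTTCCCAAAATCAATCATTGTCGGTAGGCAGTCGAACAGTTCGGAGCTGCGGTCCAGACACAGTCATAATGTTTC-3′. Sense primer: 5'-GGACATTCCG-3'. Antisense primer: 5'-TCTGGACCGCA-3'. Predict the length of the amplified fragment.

82 bp

The forward primer matches the template at positions 75–84.
Taking the reverse complement of TCTGGACCGCA gives TGCGGTCCAGA, found at positions 146–156 on the template; the primer anneals here to the top strand with its 3' end pointing upstream.
Amplicon spans positions 75–156: 82 bp.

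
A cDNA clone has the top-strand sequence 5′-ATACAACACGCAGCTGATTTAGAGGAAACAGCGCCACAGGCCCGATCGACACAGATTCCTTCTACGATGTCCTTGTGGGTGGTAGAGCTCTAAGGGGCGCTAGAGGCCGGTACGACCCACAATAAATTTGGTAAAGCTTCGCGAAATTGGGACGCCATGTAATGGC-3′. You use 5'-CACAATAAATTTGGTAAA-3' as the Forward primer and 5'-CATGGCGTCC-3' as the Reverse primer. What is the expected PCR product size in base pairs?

42 bp

Forward primer CACAATAAATTTGGTAAA is found on the top strand at positions 118–135.
The reverse primer's reverse complement is GGACGCCATG, which matches the template at positions 150–159.
The product runs from position 118 to position 159, so its length is 159 − 118 + 1 = 42 bp.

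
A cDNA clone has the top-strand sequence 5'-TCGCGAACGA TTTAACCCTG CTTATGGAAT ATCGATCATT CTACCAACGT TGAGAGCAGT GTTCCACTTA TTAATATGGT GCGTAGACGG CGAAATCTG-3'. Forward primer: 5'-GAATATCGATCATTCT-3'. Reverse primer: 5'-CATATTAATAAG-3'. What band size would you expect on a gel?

Scanning the template, GAATATCGATCATTCT occurs at positions 27–42; this primer anneals to the bottom strand there with its 3' end pointing downstream.
Taking the reverse complement of CATATTAATAAG gives CTTATTAATATG, found at positions 67–78 on the template; the primer anneals here to the top strand with its 3' end pointing upstream.
Product length = (reverse-primer end) − (forward-primer start) + 1 = 78 − 27 + 1 = 52 bp.

52 bp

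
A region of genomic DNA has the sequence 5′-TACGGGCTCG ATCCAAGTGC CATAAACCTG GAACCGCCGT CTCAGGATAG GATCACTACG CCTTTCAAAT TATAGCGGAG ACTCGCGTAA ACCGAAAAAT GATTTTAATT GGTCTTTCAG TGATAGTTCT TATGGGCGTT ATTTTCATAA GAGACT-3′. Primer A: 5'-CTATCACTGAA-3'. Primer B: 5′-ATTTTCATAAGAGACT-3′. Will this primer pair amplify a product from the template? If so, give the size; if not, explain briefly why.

Primer A (CTATCACTGAA) has reverse complement TTCAGTGATAG, which matches the top strand at positions 116–126; primer A anneals to the top strand there with its 3' end pointing upstream toward position 116.
Primer B (ATTTTCATAAGAGACT) matches the top strand directly at positions 141–156; it anneals to the bottom strand with its 3' end pointing downstream toward position 156.
The 3' ends diverge (primer A extends toward position 1, primer B toward position 156), so the primers never converge on a shared product.

No product — the primers' 3' ends point away from each other.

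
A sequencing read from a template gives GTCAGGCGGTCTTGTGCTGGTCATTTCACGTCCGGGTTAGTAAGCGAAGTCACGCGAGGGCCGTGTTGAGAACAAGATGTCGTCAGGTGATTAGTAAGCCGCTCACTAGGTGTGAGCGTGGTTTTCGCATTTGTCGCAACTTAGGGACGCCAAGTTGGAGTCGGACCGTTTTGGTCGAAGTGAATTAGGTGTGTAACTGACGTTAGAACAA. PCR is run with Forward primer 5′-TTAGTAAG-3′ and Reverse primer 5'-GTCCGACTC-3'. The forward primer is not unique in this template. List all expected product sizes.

The forward primer TTAGTAAG matches the top strand at positions 37–44, 91–98.
The reverse primer's reverse complement is GAGTCGGAC, matching at positions 158–166.
Each forward site pairs with the reverse site to give a product ending at position 166: sizes 130, 76 bp.

130 bp, 76 bp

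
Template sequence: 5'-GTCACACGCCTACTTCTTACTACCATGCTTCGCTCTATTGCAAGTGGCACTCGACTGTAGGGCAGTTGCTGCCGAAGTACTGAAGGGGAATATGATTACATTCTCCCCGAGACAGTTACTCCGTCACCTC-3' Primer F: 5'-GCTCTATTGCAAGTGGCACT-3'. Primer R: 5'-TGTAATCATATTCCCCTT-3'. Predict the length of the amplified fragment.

69 bp

The forward primer matches the template at positions 32–51.
The reverse primer's reverse complement is AAGGGGAATATGATTACA, which matches the template at positions 83–100.
Amplicon spans positions 32–100: 69 bp.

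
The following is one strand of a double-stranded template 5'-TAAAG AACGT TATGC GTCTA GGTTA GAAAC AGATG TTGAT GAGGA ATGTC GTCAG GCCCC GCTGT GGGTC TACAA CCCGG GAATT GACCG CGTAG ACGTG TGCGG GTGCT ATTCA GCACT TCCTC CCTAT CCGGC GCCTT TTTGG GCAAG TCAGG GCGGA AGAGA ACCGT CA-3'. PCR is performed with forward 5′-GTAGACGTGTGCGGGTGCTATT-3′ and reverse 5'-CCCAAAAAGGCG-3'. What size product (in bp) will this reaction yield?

55 bp

The forward primer matches the template at positions 92–113.
The reverse primer's reverse complement is CGCCTTTTTGGG, which matches the template at positions 135–146.
Amplicon spans positions 92–146: 55 bp.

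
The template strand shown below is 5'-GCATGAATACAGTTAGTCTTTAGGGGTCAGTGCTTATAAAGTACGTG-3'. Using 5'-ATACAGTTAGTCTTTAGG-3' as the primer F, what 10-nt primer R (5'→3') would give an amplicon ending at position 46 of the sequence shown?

5'-ACGTACTTTA-3'

The forward primer binds at positions 7–24; the product's 3' end on the top strand is position 46.
The reverse primer anneals to the top strand over positions 37–46, i.e. to TAAAGTACGT.
Its sequence written 5'→3' is the reverse complement: ACGTACTTTA.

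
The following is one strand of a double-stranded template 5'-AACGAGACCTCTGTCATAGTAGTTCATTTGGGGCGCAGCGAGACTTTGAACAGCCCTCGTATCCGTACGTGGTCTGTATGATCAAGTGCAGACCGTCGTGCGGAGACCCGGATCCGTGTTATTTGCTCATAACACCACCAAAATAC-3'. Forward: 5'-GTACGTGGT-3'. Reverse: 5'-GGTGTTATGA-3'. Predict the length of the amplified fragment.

Forward primer GTACGTGGT is found on the top strand at positions 65–73.
Taking the reverse complement of GGTGTTATGA gives TCATAACACC, found at positions 127–136 on the template; the primer anneals here to the top strand with its 3' end pointing upstream.
Product length = (reverse-primer end) − (forward-primer start) + 1 = 136 − 65 + 1 = 72 bp.

72 bp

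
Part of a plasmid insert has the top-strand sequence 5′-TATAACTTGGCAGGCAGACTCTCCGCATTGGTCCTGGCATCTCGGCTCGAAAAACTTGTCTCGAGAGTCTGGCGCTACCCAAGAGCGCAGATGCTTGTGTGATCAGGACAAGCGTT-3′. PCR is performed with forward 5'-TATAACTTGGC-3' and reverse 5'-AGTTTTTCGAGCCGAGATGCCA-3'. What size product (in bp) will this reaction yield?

The forward primer matches the template at positions 1–11.
Reverse complement of the reverse primer: TGGCATCTCGGCTCGAAAAACT. This occurs on the top strand at positions 35–56.
The product runs from position 1 to position 56, so its length is 56 − 1 + 1 = 56 bp.

56 bp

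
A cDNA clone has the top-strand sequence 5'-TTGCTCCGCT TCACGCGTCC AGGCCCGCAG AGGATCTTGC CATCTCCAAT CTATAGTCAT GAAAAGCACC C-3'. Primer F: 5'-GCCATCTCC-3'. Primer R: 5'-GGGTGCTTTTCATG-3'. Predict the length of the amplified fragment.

33 bp

Forward primer GCCATCTCC is found on the top strand at positions 39–47.
The reverse primer's reverse complement is CATGAAAAGCACCC, which matches the template at positions 58–71.
Amplicon spans positions 39–71: 33 bp.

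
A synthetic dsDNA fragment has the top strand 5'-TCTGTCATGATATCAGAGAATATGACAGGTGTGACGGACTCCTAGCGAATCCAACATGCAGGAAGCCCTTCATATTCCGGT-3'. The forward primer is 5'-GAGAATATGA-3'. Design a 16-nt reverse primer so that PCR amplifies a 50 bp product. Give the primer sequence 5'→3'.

5'-CTTCCTGCATGTTGGA-3'

The forward primer binds at positions 16–25, so a 50 bp product ends at position 16 + 50 − 1 = 65.
The reverse primer anneals to the top strand over positions 50–65, i.e. to TCCAACATGCAGGAAG.
Its sequence written 5'→3' is the reverse complement: CTTCCTGCATGTTGGA.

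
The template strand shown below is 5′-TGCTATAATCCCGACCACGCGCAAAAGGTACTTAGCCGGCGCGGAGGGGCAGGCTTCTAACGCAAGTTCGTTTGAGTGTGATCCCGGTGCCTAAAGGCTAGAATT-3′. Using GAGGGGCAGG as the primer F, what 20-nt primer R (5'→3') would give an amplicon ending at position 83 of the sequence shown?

The forward primer binds at positions 44–53; the product's 3' end on the top strand is position 83.
The reverse primer anneals to the top strand over positions 64–83, i.e. to AAGTTCGTTTGAGTGTGATC.
Its sequence written 5'→3' is the reverse complement: GATCACACTCAAACGAACTT.

5'-GATCACACTCAAACGAACTT-3'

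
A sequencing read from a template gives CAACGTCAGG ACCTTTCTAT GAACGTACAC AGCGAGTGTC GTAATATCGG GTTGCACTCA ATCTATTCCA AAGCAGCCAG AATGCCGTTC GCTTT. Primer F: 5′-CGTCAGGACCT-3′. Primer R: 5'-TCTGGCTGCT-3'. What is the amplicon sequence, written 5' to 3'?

Scanning the template, CGTCAGGACCT occurs at positions 4–14; this primer anneals to the bottom strand there with its 3' end pointing downstream.
The reverse primer's reverse complement is AGCAGCCAGA, which matches the template at positions 72–81.
The product is the template from position 4 through 81 (78 bp).

5'-CGTCAGGACCTTTCTATGAACGTACACAGCGAGTGTCGTAATATCGGGTTGCACTCAATCTATTCCAAAGCAGCCAGA-3'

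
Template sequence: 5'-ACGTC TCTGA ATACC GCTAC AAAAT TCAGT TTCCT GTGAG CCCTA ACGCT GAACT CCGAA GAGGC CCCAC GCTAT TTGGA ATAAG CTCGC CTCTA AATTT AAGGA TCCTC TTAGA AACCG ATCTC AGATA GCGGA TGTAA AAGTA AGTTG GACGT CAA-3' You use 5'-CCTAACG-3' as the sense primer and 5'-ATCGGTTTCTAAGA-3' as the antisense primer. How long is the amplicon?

Scanning the template, CCTAACG occurs at positions 42–48; this primer anneals to the bottom strand there with its 3' end pointing downstream.
The reverse primer's reverse complement is TCTTAGAAACCGAT, which matches the template at positions 109–122.
Amplicon spans positions 42–122: 81 bp.

81 bp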